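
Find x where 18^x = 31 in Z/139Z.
4

Baby-step giant-step with step n = ⌈√139⌉ = 12.
Baby steps 18^j mod 139 (j:value) for j=0..11: 0:1, 1:18, 2:46, 3:133, 4:31, 5:2, 6:36, 7:92, 8:127, 9:62, 10:4, 11:72.
h = 31 is already in the table at j=4, so x = 4.
Check: 18^4 ≡ 31 (mod 139).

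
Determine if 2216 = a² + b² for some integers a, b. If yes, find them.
10² + 46² (a=10, b=46)

Factorization: 2216 = 2^3 × 277
By Fermat: n is sum of two squares iff every prime p ≡ 3 (mod 4) appears to even power.
All primes ≡ 3 (mod 4) appear to even power.
Search a = 0, 1, 2, … for 2216 - a² a perfect square: first hit at a = 10: 2216 - 100 = 2116 = 46².
2216 = 10² + 46² = 100 + 2116 ✓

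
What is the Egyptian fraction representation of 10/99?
1/10 + 1/990

Greedy algorithm:
10/99: ceiling(99/10) = 10, use 1/10
1/990: ceiling(990/1) = 990, use 1/990
Result: 10/99 = 1/10 + 1/990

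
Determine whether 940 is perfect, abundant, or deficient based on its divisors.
abundant

Proper divisors of 940: sum = 1 + 2 + 4 + 5 + 10 + 20 + 47 + 94 + 188 + 235 + 470 = 1076
Since 1076 > 940, 940 is abundant.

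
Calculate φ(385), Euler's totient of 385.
240

385 = 5 × 7 × 11
φ(n) = n × ∏(1 - 1/p) for each prime p dividing n
φ(385) = 385 × (1 - 1/5) × (1 - 1/7) × (1 - 1/11) = 240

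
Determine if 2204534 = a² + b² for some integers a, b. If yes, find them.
Not possible

Factorization: 2204534 = 2 × 31^3 × 37
By Fermat: n is sum of two squares iff every prime p ≡ 3 (mod 4) appears to even power.
Prime(s) ≡ 3 (mod 4) with odd exponent: [(31, 3)]
Therefore 2204534 cannot be expressed as a² + b².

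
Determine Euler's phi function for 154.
60

154 = 2 × 7 × 11
φ(n) = n × ∏(1 - 1/p) for each prime p dividing n
φ(154) = 154 × (1 - 1/2) × (1 - 1/7) × (1 - 1/11) = 60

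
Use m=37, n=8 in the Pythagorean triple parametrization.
(1305, 592, 1433)

Euclid's formula: a = m² - n², b = 2mn, c = m² + n²
m = 37, n = 8
a = 37² - 8² = 1369 - 64 = 1305
b = 2 × 37 × 8 = 592
c = 37² + 8² = 1369 + 64 = 1433
Verification: 1305² + 592² = 1703025 + 350464 = 2053489 = 1433² ✓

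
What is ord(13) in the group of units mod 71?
70

71 is prime, so ord(13) divides φ(71) = 70.
Divisors of 70: 1, 2, 5, 7, 10, 14, 35, 70.
Repeated squaring: 13^1 ≡ 13, 13^2 ≡ 27, 13^4 ≡ 19, 13^8 ≡ 6, 13^16 ≡ 36, 13^32 ≡ 18, 13^64 ≡ 40 (mod 71).
Test 13^d mod 71 for each divisor d in increasing order:
13^1 ≡ 13
13^2 ≡ 27
13^5 = 13^4·13^1 ≡ 34
13^7 = 13^4·13^2·13^1 ≡ 66
13^10 = 13^8·13^2 ≡ 20
13^14 = 13^8·13^4·13^2 ≡ 25
13^35 = 13^32·13^2·13^1 ≡ 70
13^70 = 13^64·13^4·13^2 ≡ 1  ← first divisor giving 1
The order is 70.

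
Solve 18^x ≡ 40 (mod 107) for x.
62

Baby-step giant-step with step n = ⌈√107⌉ = 11.
Baby steps 18^j mod 107 (j:value) for j=0..10: 0:1, 1:18, 2:3, 3:54, 4:9, 5:55, 6:27, 7:58, 8:81, 9:67, 10:29.
Giant-step multiplier: 18^(-11) ≡ 18^(106-11) = 18^95 ≡ 74 (mod 107).
Giant steps γ_i = 40·74^i mod 107: γ_0=40, γ_1=71, γ_2=11, γ_3=65, γ_4=102, γ_5=58 (in table at j=7).
x = i·n + j = 5·11 + 7 = 62.
Check: 18^62 ≡ 40 (mod 107).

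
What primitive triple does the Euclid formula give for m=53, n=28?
(2025, 2968, 3593)

Euclid's formula: a = m² - n², b = 2mn, c = m² + n²
m = 53, n = 28
a = 53² - 28² = 2809 - 784 = 2025
b = 2 × 53 × 28 = 2968
c = 53² + 28² = 2809 + 784 = 3593
Verification: 2025² + 2968² = 4100625 + 8809024 = 12909649 = 3593² ✓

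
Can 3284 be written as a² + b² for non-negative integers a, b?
28² + 50² (a=28, b=50)

Factorization: 3284 = 2^2 × 821
By Fermat: n is sum of two squares iff every prime p ≡ 3 (mod 4) appears to even power.
All primes ≡ 3 (mod 4) appear to even power.
Search a = 0, 1, 2, … for 3284 - a² a perfect square: first hit at a = 28: 3284 - 784 = 2500 = 50².
3284 = 28² + 50² = 784 + 2500 ✓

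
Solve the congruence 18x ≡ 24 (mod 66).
x ≡ 5 (mod 11)

gcd(18, 66) = 6, which divides 24, so solutions exist.
Divide through by 6: 3x ≡ 4 (mod 11).
Find 3^(-1) mod 11 by the extended Euclidean algorithm:
11 = 3 × 3 + 2  ⟹  2 = (1)·11 + (-3)·3
3 = 1 × 2 + 1  ⟹  1 = (-1)·11 + (4)·3
So (4)·3 ≡ 1 (mod 11), i.e. 3^(-1) ≡ 4 (mod 11).
x ≡ 4 × 4 = 16 ≡ 5 (mod 11).
Check: 18 × 5 = 90 ≡ 24 (mod 66).
x ≡ 5 (mod 11), giving 6 solutions mod 66.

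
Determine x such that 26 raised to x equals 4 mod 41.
36

Baby-step giant-step with step n = ⌈√41⌉ = 7.
Baby steps 26^j mod 41 (j:value) for j=0..6: 0:1, 1:26, 2:20, 3:28, 4:31, 5:27, 6:5.
Giant-step multiplier: 26^(-7) ≡ 26^(40-7) = 26^33 ≡ 6 (mod 41).
Giant steps γ_i = 4·6^i mod 41: γ_0=4, γ_1=24, γ_2=21, γ_3=3, γ_4=18, γ_5=26 (in table at j=1).
x = i·n + j = 5·7 + 1 = 36.
Check: 26^36 ≡ 4 (mod 41).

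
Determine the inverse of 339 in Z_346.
247

gcd(339, 346) = 1, so the inverse exists.
Extended Euclidean algorithm on (346, 339):
346 = 1 × 339 + 7  ⟹  7 = (1)·346 + (-1)·339
339 = 48 × 7 + 3  ⟹  3 = (-48)·346 + (49)·339
7 = 2 × 3 + 1  ⟹  1 = (97)·346 + (-99)·339
So (-99)·339 ≡ 1 (mod 346), i.e. 339^(-1) ≡ -99 ≡ 247 (mod 346).
Check: 339 × 247 = 83733 ≡ 1 (mod 346)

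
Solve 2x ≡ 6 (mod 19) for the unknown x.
x ≡ 3 (mod 19)

gcd(2, 19) = 1, which divides 6, so solutions exist.
Find 2^(-1) mod 19 by the extended Euclidean algorithm:
19 = 9 × 2 + 1  ⟹  1 = (1)·19 + (-9)·2
So (-9)·2 ≡ 1 (mod 19), i.e. 2^(-1) ≡ -9 ≡ 10 (mod 19).
x ≡ 10 × 6 = 60 ≡ 3 (mod 19).
Check: 2 × 3 = 6 ≡ 6 (mod 19).
Unique solution: x ≡ 3 (mod 19)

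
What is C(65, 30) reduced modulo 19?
0

Using Lucas' theorem:
Write n=65 and k=30 in base 19:
n in base 19: [3, 8]
k in base 19: [1, 11]
C(65,30) mod 19 = ∏ C(n_i, k_i) mod 19
Digit binomials (mod 19): C(3,1) = 3; C(8,11) = 0 (k_i > n_i)
Product: 3 × 0 = 0 ≡ 0 (mod 19)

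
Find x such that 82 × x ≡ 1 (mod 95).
73

gcd(82, 95) = 1, so the inverse exists.
Extended Euclidean algorithm on (95, 82):
95 = 1 × 82 + 13  ⟹  13 = (1)·95 + (-1)·82
82 = 6 × 13 + 4  ⟹  4 = (-6)·95 + (7)·82
13 = 3 × 4 + 1  ⟹  1 = (19)·95 + (-22)·82
So (-22)·82 ≡ 1 (mod 95), i.e. 82^(-1) ≡ -22 ≡ 73 (mod 95).
Check: 82 × 73 = 5986 ≡ 1 (mod 95)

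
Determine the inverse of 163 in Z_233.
223

gcd(163, 233) = 1, so the inverse exists.
Extended Euclidean algorithm on (233, 163):
233 = 1 × 163 + 70  ⟹  70 = (1)·233 + (-1)·163
163 = 2 × 70 + 23  ⟹  23 = (-2)·233 + (3)·163
70 = 3 × 23 + 1  ⟹  1 = (7)·233 + (-10)·163
So (-10)·163 ≡ 1 (mod 233), i.e. 163^(-1) ≡ -10 ≡ 223 (mod 233).
Check: 163 × 223 = 36349 ≡ 1 (mod 233)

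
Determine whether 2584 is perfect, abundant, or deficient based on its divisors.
abundant

Proper divisors of 2584: sum = 1 + 2 + 4 + 8 + 17 + 19 + 34 + 38 + 68 + 76 + 136 + 152 + 323 + 646 + 1292 = 2816
Since 2816 > 2584, 2584 is abundant.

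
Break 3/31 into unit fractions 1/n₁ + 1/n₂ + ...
1/11 + 1/171 + 1/58311

Greedy algorithm:
3/31: ceiling(31/3) = 11, use 1/11
2/341: ceiling(341/2) = 171, use 1/171
1/58311: ceiling(58311/1) = 58311, use 1/58311
Result: 3/31 = 1/11 + 1/171 + 1/58311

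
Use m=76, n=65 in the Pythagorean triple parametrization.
(1551, 9880, 10001)

Euclid's formula: a = m² - n², b = 2mn, c = m² + n²
m = 76, n = 65
a = 76² - 65² = 5776 - 4225 = 1551
b = 2 × 76 × 65 = 9880
c = 76² + 65² = 5776 + 4225 = 10001
Verification: 1551² + 9880² = 2405601 + 97614400 = 100020001 = 10001² ✓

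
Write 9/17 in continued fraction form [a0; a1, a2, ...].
[0; 1, 1, 8]

Euclidean algorithm steps:
9 = 0 × 17 + 9
17 = 1 × 9 + 8
9 = 1 × 8 + 1
8 = 8 × 1 + 0
Continued fraction: [0; 1, 1, 8]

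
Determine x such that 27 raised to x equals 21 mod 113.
3

Baby-step giant-step with step n = ⌈√113⌉ = 11.
Baby steps 27^j mod 113 (j:value) for j=0..10: 0:1, 1:27, 2:51, 3:21, 4:2, 5:54, 6:102, 7:42, 8:4, 9:108, 10:91.
h = 21 is already in the table at j=3, so x = 3.
Check: 27^3 ≡ 21 (mod 113).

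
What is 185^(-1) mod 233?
199

gcd(185, 233) = 1, so the inverse exists.
Extended Euclidean algorithm on (233, 185):
233 = 1 × 185 + 48  ⟹  48 = (1)·233 + (-1)·185
185 = 3 × 48 + 41  ⟹  41 = (-3)·233 + (4)·185
48 = 1 × 41 + 7  ⟹  7 = (4)·233 + (-5)·185
41 = 5 × 7 + 6  ⟹  6 = (-23)·233 + (29)·185
7 = 1 × 6 + 1  ⟹  1 = (27)·233 + (-34)·185
So (-34)·185 ≡ 1 (mod 233), i.e. 185^(-1) ≡ -34 ≡ 199 (mod 233).
Check: 185 × 199 = 36815 ≡ 1 (mod 233)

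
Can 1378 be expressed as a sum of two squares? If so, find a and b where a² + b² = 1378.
3² + 37² (a=3, b=37)

Factorization: 1378 = 2 × 13 × 53
By Fermat: n is sum of two squares iff every prime p ≡ 3 (mod 4) appears to even power.
All primes ≡ 3 (mod 4) appear to even power.
Search a = 0, 1, 2, … for 1378 - a² a perfect square: first hit at a = 3: 1378 - 9 = 1369 = 37².
1378 = 3² + 37² = 9 + 1369 ✓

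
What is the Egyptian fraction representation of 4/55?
1/14 + 1/770

Greedy algorithm:
4/55: ceiling(55/4) = 14, use 1/14
1/770: ceiling(770/1) = 770, use 1/770
Result: 4/55 = 1/14 + 1/770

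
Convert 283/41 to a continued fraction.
[6; 1, 9, 4]

Euclidean algorithm steps:
283 = 6 × 41 + 37
41 = 1 × 37 + 4
37 = 9 × 4 + 1
4 = 4 × 1 + 0
Continued fraction: [6; 1, 9, 4]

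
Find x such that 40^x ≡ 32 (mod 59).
7

Baby-step giant-step with step n = ⌈√59⌉ = 8.
Baby steps 40^j mod 59 (j:value) for j=0..7: 0:1, 1:40, 2:7, 3:44, 4:49, 5:13, 6:48, 7:32.
h = 32 is already in the table at j=7, so x = 7.
Check: 40^7 ≡ 32 (mod 59).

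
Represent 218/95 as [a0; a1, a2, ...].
[2; 3, 2, 1, 1, 5]

Euclidean algorithm steps:
218 = 2 × 95 + 28
95 = 3 × 28 + 11
28 = 2 × 11 + 6
11 = 1 × 6 + 5
6 = 1 × 5 + 1
5 = 5 × 1 + 0
Continued fraction: [2; 3, 2, 1, 1, 5]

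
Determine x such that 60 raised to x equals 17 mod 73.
51

Baby-step giant-step with step n = ⌈√73⌉ = 9.
Baby steps 60^j mod 73 (j:value) for j=0..8: 0:1, 1:60, 2:23, 3:66, 4:18, 5:58, 6:49, 7:20, 8:32.
Giant-step multiplier: 60^(-9) ≡ 60^(72-9) = 60^63 ≡ 10 (mod 73).
Giant steps γ_i = 17·10^i mod 73: γ_0=17, γ_1=24, γ_2=21, γ_3=64, γ_4=56, γ_5=49 (in table at j=6).
x = i·n + j = 5·9 + 6 = 51.
Check: 60^51 ≡ 17 (mod 73).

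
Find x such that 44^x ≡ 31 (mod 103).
75

Baby-step giant-step with step n = ⌈√103⌉ = 11.
Baby steps 44^j mod 103 (j:value) for j=0..10: 0:1, 1:44, 2:82, 3:3, 4:29, 5:40, 6:9, 7:87, 8:17, 9:27, 10:55.
Giant-step multiplier: 44^(-11) ≡ 44^(102-11) = 44^91 ≡ 101 (mod 103).
Giant steps γ_i = 31·101^i mod 103: γ_0=31, γ_1=41, γ_2=21, γ_3=61, γ_4=84, γ_5=38, γ_6=27 (in table at j=9).
x = i·n + j = 6·11 + 9 = 75.
Check: 44^75 ≡ 31 (mod 103).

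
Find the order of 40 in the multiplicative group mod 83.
41

83 is prime, so ord(40) divides φ(83) = 82.
Divisors of 82: 1, 2, 41, 82.
Repeated squaring: 40^1 ≡ 40, 40^2 ≡ 23, 40^4 ≡ 31, 40^8 ≡ 48, 40^16 ≡ 63, 40^32 ≡ 68, 40^64 ≡ 59 (mod 83).
Test 40^d mod 83 for each divisor d in increasing order:
40^1 ≡ 40
40^2 ≡ 23
40^41 = 40^32·40^8·40^1 ≡ 1  ← first divisor giving 1
The order is 41.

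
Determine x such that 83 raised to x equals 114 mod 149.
76

Baby-step giant-step with step n = ⌈√149⌉ = 13.
Baby steps 83^j mod 149 (j:value) for j=0..12: 0:1, 1:83, 2:35, 3:74, 4:33, 5:57, 6:112, 7:58, 8:46, 9:93, 10:120, 11:126, 12:28.
Giant-step multiplier: 83^(-13) ≡ 83^(148-13) = 83^135 ≡ 72 (mod 149).
Giant steps γ_i = 114·72^i mod 149: γ_0=114, γ_1=13, γ_2=42, γ_3=44, γ_4=39, γ_5=126 (in table at j=11).
x = i·n + j = 5·13 + 11 = 76.
Check: 83^76 ≡ 114 (mod 149).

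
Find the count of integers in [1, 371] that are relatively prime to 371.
312

371 = 7 × 53
φ(n) = n × ∏(1 - 1/p) for each prime p dividing n
φ(371) = 371 × (1 - 1/7) × (1 - 1/53) = 312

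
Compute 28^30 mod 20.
4

Repeated squaring. Binary of 30 = 11110.
28^1 ≡ 8 (mod 20); 28^2 ≡ 4 (mod 20); 28^4 ≡ 16 (mod 20); 28^8 ≡ 16 (mod 20); 28^16 ≡ 16 (mod 20)
28^30 = 28^2 × 28^4 × 28^8 × 28^16 ≡ 4 (mod 20)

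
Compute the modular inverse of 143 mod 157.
56

gcd(143, 157) = 1, so the inverse exists.
Extended Euclidean algorithm on (157, 143):
157 = 1 × 143 + 14  ⟹  14 = (1)·157 + (-1)·143
143 = 10 × 14 + 3  ⟹  3 = (-10)·157 + (11)·143
14 = 4 × 3 + 2  ⟹  2 = (41)·157 + (-45)·143
3 = 1 × 2 + 1  ⟹  1 = (-51)·157 + (56)·143
So (56)·143 ≡ 1 (mod 157), i.e. 143^(-1) ≡ 56 (mod 157).
Check: 143 × 56 = 8008 ≡ 1 (mod 157)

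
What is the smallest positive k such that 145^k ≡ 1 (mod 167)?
166

167 is prime, so ord(145) divides φ(167) = 166.
Divisors of 166: 1, 2, 83, 166.
Repeated squaring: 145^1 ≡ 145, 145^2 ≡ 150, 145^4 ≡ 122, 145^8 ≡ 21, 145^16 ≡ 107, 145^32 ≡ 93, 145^64 ≡ 132, 145^128 ≡ 56 (mod 167).
Test 145^d mod 167 for each divisor d in increasing order:
145^1 ≡ 145
145^2 ≡ 150
145^83 = 145^64·145^16·145^2·145^1 ≡ 166
145^166 = 145^128·145^32·145^4·145^2 ≡ 1  ← first divisor giving 1
The order is 166.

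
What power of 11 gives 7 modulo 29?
24

Baby-step giant-step with step n = ⌈√29⌉ = 6.
Baby steps 11^j mod 29 (j:value) for j=0..5: 0:1, 1:11, 2:5, 3:26, 4:25, 5:14.
Giant-step multiplier: 11^(-6) ≡ 11^(28-6) = 11^22 ≡ 13 (mod 29).
Giant steps γ_i = 7·13^i mod 29: γ_0=7, γ_1=4, γ_2=23, γ_3=9, γ_4=1 (in table at j=0).
x = i·n + j = 4·6 + 0 = 24.
Check: 11^24 ≡ 7 (mod 29).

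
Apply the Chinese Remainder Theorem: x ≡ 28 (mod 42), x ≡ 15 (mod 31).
1162

Using Chinese Remainder Theorem:
M = 42 × 31 = 1302
M1 = 31, M2 = 42
y1 = 31^(-1) mod 42 = 19
y2 = 42^(-1) mod 31 = 17
x = (28×31×19 + 15×42×17) mod 1302 = 1162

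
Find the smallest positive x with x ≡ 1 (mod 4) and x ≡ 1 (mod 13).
1

Using Chinese Remainder Theorem:
M = 4 × 13 = 52
M1 = 13, M2 = 4
y1 = 13^(-1) mod 4 = 1
y2 = 4^(-1) mod 13 = 10
x = (1×13×1 + 1×4×10) mod 52 = 1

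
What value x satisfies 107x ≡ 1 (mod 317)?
80

gcd(107, 317) = 1, so the inverse exists.
Extended Euclidean algorithm on (317, 107):
317 = 2 × 107 + 103  ⟹  103 = (1)·317 + (-2)·107
107 = 1 × 103 + 4  ⟹  4 = (-1)·317 + (3)·107
103 = 25 × 4 + 3  ⟹  3 = (26)·317 + (-77)·107
4 = 1 × 3 + 1  ⟹  1 = (-27)·317 + (80)·107
So (80)·107 ≡ 1 (mod 317), i.e. 107^(-1) ≡ 80 (mod 317).
Check: 107 × 80 = 8560 ≡ 1 (mod 317)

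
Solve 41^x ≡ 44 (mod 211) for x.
22

Baby-step giant-step with step n = ⌈√211⌉ = 15.
Baby steps 41^j mod 211 (j:value) for j=0..14: 0:1, 1:41, 2:204, 3:135, 4:49, 5:110, 6:79, 7:74, 8:80, 9:115, 10:73, 11:39, 12:122, 13:149, 14:201.
Giant-step multiplier: 41^(-15) ≡ 41^(210-15) = 41^195 ≡ 88 (mod 211).
Giant steps γ_i = 44·88^i mod 211: γ_0=44, γ_1=74 (in table at j=7).
x = i·n + j = 1·15 + 7 = 22.
Check: 41^22 ≡ 44 (mod 211).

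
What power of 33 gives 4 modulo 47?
32

Baby-step giant-step with step n = ⌈√47⌉ = 7.
Baby steps 33^j mod 47 (j:value) for j=0..6: 0:1, 1:33, 2:8, 3:29, 4:17, 5:44, 6:42.
Giant-step multiplier: 33^(-7) ≡ 33^(46-7) = 33^39 ≡ 45 (mod 47).
Giant steps γ_i = 4·45^i mod 47: γ_0=4, γ_1=39, γ_2=16, γ_3=15, γ_4=17 (in table at j=4).
x = i·n + j = 4·7 + 4 = 32.
Check: 33^32 ≡ 4 (mod 47).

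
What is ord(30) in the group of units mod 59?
58

59 is prime, so ord(30) divides φ(59) = 58.
Divisors of 58: 1, 2, 29, 58.
Repeated squaring: 30^1 ≡ 30, 30^2 ≡ 15, 30^4 ≡ 48, 30^8 ≡ 3, 30^16 ≡ 9, 30^32 ≡ 22 (mod 59).
Test 30^d mod 59 for each divisor d in increasing order:
30^1 ≡ 30
30^2 ≡ 15
30^29 = 30^16·30^8·30^4·30^1 ≡ 58
30^58 = 30^32·30^16·30^8·30^2 ≡ 1  ← first divisor giving 1
The order is 58.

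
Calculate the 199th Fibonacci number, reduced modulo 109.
71

Matrix identity: Q^n = [[F_(n+1), F_n], [F_n, F_(n-1)]] with Q = [[1,1],[1,0]].
n = 199 = 11000111₂. Square-and-multiply, entries mod 109:
Q^1 = [[1,1],[1,0]]
Q^3 = (Q^1)²·Q = [[3,2],[2,1]]
Q^6 = (Q^3)² = [[13,8],[8,5]]
Q^12 = (Q^6)² = [[15,35],[35,89]]
Q^24 = (Q^12)² = [[33,43],[43,99]]
Q^49 = (Q^24)²·Q = [[3,104],[104,8]]
Q^99 = (Q^49)²·Q = [[88,34],[34,54]]
Q^199 = (Q^99)²·Q = [[103,71],[71,32]]
F_199 mod 109 = Q^199[0][1] = 71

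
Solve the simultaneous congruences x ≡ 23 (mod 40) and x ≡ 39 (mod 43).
383

Using Chinese Remainder Theorem:
M = 40 × 43 = 1720
M1 = 43, M2 = 40
y1 = 43^(-1) mod 40 = 27
y2 = 40^(-1) mod 43 = 14
x = (23×43×27 + 39×40×14) mod 1720 = 383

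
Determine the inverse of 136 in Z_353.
122

gcd(136, 353) = 1, so the inverse exists.
Extended Euclidean algorithm on (353, 136):
353 = 2 × 136 + 81  ⟹  81 = (1)·353 + (-2)·136
136 = 1 × 81 + 55  ⟹  55 = (-1)·353 + (3)·136
81 = 1 × 55 + 26  ⟹  26 = (2)·353 + (-5)·136
55 = 2 × 26 + 3  ⟹  3 = (-5)·353 + (13)·136
26 = 8 × 3 + 2  ⟹  2 = (42)·353 + (-109)·136
3 = 1 × 2 + 1  ⟹  1 = (-47)·353 + (122)·136
So (122)·136 ≡ 1 (mod 353), i.e. 136^(-1) ≡ 122 (mod 353).
Check: 136 × 122 = 16592 ≡ 1 (mod 353)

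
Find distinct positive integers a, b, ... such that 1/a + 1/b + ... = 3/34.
1/12 + 1/204

Greedy algorithm:
3/34: ceiling(34/3) = 12, use 1/12
1/204: ceiling(204/1) = 204, use 1/204
Result: 3/34 = 1/12 + 1/204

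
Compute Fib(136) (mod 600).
27

Matrix identity: Q^n = [[F_(n+1), F_n], [F_n, F_(n-1)]] with Q = [[1,1],[1,0]].
n = 136 = 10001000₂. Square-and-multiply, entries mod 600:
Q^1 = [[1,1],[1,0]]
Q^2 = (Q^1)² = [[2,1],[1,1]]
Q^4 = (Q^2)² = [[5,3],[3,2]]
Q^8 = (Q^4)² = [[34,21],[21,13]]
Q^17 = (Q^8)²·Q = [[184,397],[397,387]]
Q^34 = (Q^17)² = [[65,487],[487,178]]
Q^68 = (Q^34)² = [[194,141],[141,53]]
Q^136 = (Q^68)² = [[517,27],[27,490]]
F_136 mod 600 = Q^136[0][1] = 27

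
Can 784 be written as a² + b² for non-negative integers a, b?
0² + 28² (a=0, b=28)

Factorization: 784 = 2^4 × 7^2
By Fermat: n is sum of two squares iff every prime p ≡ 3 (mod 4) appears to even power.
All primes ≡ 3 (mod 4) appear to even power.
Search a = 0, 1, 2, … for 784 - a² a perfect square: first hit at a = 0: 784 - 0 = 784 = 28².
784 = 0² + 28² = 0 + 784 ✓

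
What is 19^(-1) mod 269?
85

gcd(19, 269) = 1, so the inverse exists.
Extended Euclidean algorithm on (269, 19):
269 = 14 × 19 + 3  ⟹  3 = (1)·269 + (-14)·19
19 = 6 × 3 + 1  ⟹  1 = (-6)·269 + (85)·19
So (85)·19 ≡ 1 (mod 269), i.e. 19^(-1) ≡ 85 (mod 269).
Check: 19 × 85 = 1615 ≡ 1 (mod 269)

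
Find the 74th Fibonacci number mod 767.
751

Matrix identity: Q^n = [[F_(n+1), F_n], [F_n, F_(n-1)]] with Q = [[1,1],[1,0]].
n = 74 = 1001010₂. Square-and-multiply, entries mod 767:
Q^1 = [[1,1],[1,0]]
Q^2 = (Q^1)² = [[2,1],[1,1]]
Q^4 = (Q^2)² = [[5,3],[3,2]]
Q^9 = (Q^4)²·Q = [[55,34],[34,21]]
Q^18 = (Q^9)² = [[346,283],[283,63]]
Q^37 = (Q^18)²·Q = [[315,385],[385,697]]
Q^74 = (Q^37)² = [[476,751],[751,492]]
F_74 mod 767 = Q^74[0][1] = 751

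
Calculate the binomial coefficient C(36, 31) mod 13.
5

Using Lucas' theorem:
Write n=36 and k=31 in base 13:
n in base 13: [2, 10]
k in base 13: [2, 5]
C(36,31) mod 13 = ∏ C(n_i, k_i) mod 13
Digit binomials (mod 13): C(2,2) = 1; C(10,5) = 252 ≡ 5
Product: 1 × 5 = 5 ≡ 5 (mod 13)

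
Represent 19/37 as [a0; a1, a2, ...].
[0; 1, 1, 18]

Euclidean algorithm steps:
19 = 0 × 37 + 19
37 = 1 × 19 + 18
19 = 1 × 18 + 1
18 = 18 × 1 + 0
Continued fraction: [0; 1, 1, 18]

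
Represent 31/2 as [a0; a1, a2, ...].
[15; 2]

Euclidean algorithm steps:
31 = 15 × 2 + 1
2 = 2 × 1 + 0
Continued fraction: [15; 2]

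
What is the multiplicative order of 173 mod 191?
190

191 is prime, so ord(173) divides φ(191) = 190.
Divisors of 190: 1, 2, 5, 10, 19, 38, 95, 190.
Repeated squaring: 173^1 ≡ 173, 173^2 ≡ 133, 173^4 ≡ 117, 173^8 ≡ 128, 173^16 ≡ 149, 173^32 ≡ 45, 173^64 ≡ 115, 173^128 ≡ 46 (mod 191).
Test 173^d mod 191 for each divisor d in increasing order:
173^1 ≡ 173
173^2 ≡ 133
173^5 = 173^4·173^1 ≡ 186
173^10 = 173^8·173^2 ≡ 25
173^19 = 173^16·173^2·173^1 ≡ 82
173^38 = 173^32·173^4·173^2 ≡ 39
173^95 = 173^64·173^16·173^8·173^4·173^2·173^1 ≡ 190
173^190 = 173^128·173^32·173^16·173^8·173^4·173^2 ≡ 1  ← first divisor giving 1
The order is 190.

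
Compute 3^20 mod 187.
166

Repeated squaring. Binary of 20 = 10100.
3^1 ≡ 3 (mod 187); 3^2 ≡ 9 (mod 187); 3^4 ≡ 81 (mod 187); 3^8 ≡ 16 (mod 187); 3^16 ≡ 69 (mod 187)
3^20 = 3^4 × 3^16 ≡ 166 (mod 187)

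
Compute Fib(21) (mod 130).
26

Matrix identity: Q^n = [[F_(n+1), F_n], [F_n, F_(n-1)]] with Q = [[1,1],[1,0]].
n = 21 = 10101₂. Square-and-multiply, entries mod 130:
Q^1 = [[1,1],[1,0]]
Q^2 = (Q^1)² = [[2,1],[1,1]]
Q^5 = (Q^2)²·Q = [[8,5],[5,3]]
Q^10 = (Q^5)² = [[89,55],[55,34]]
Q^21 = (Q^10)²·Q = [[31,26],[26,5]]
F_21 mod 130 = Q^21[0][1] = 26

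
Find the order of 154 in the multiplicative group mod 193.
64

193 is prime, so ord(154) divides φ(193) = 192.
Divisors of 192: 1, 2, 3, 4, 6, 8, 12, 16, 24, 32, 48, 64, 96, 192.
Repeated squaring: 154^1 ≡ 154, 154^2 ≡ 170, 154^4 ≡ 143, 154^8 ≡ 184, 154^16 ≡ 81, 154^32 ≡ 192, 154^64 ≡ 1, 154^128 ≡ 1 (mod 193).
Test 154^d mod 193 for each divisor d in increasing order:
154^1 ≡ 154
154^2 ≡ 170
154^3 = 154^2·154^1 ≡ 125
154^4 ≡ 143
154^6 = 154^4·154^2 ≡ 185
154^8 ≡ 184
154^12 = 154^8·154^4 ≡ 64
154^16 ≡ 81
154^24 = 154^16·154^8 ≡ 43
154^32 ≡ 192
154^48 = 154^32·154^16 ≡ 112
154^64 ≡ 1  ← first divisor giving 1
The order is 64.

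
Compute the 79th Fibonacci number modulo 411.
157

Matrix identity: Q^n = [[F_(n+1), F_n], [F_n, F_(n-1)]] with Q = [[1,1],[1,0]].
n = 79 = 1001111₂. Square-and-multiply, entries mod 411:
Q^1 = [[1,1],[1,0]]
Q^2 = (Q^1)² = [[2,1],[1,1]]
Q^4 = (Q^2)² = [[5,3],[3,2]]
Q^9 = (Q^4)²·Q = [[55,34],[34,21]]
Q^19 = (Q^9)²·Q = [[189,71],[71,118]]
Q^39 = (Q^19)²·Q = [[87,73],[73,14]]
Q^79 = (Q^39)²·Q = [[132,157],[157,386]]
F_79 mod 411 = Q^79[0][1] = 157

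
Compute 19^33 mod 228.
19

Repeated squaring. Binary of 33 = 100001.
19^1 ≡ 19 (mod 228); 19^2 ≡ 133 (mod 228); 19^4 ≡ 133 (mod 228); 19^8 ≡ 133 (mod 228); 19^16 ≡ 133 (mod 228); 19^32 ≡ 133 (mod 228)
19^33 = 19^1 × 19^32 ≡ 19 (mod 228)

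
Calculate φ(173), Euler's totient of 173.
172

173 = 173
φ(n) = n × ∏(1 - 1/p) for each prime p dividing n
φ(173) = 173 × (1 - 1/173) = 172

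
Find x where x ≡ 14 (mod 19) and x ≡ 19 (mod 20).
299

Using Chinese Remainder Theorem:
M = 19 × 20 = 380
M1 = 20, M2 = 19
y1 = 20^(-1) mod 19 = 1
y2 = 19^(-1) mod 20 = 19
x = (14×20×1 + 19×19×19) mod 380 = 299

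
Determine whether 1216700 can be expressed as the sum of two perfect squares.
Not possible

Factorization: 1216700 = 2^2 × 5^2 × 23^3
By Fermat: n is sum of two squares iff every prime p ≡ 3 (mod 4) appears to even power.
Prime(s) ≡ 3 (mod 4) with odd exponent: [(23, 3)]
Therefore 1216700 cannot be expressed as a² + b².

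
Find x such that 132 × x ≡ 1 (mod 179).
99

gcd(132, 179) = 1, so the inverse exists.
Extended Euclidean algorithm on (179, 132):
179 = 1 × 132 + 47  ⟹  47 = (1)·179 + (-1)·132
132 = 2 × 47 + 38  ⟹  38 = (-2)·179 + (3)·132
47 = 1 × 38 + 9  ⟹  9 = (3)·179 + (-4)·132
38 = 4 × 9 + 2  ⟹  2 = (-14)·179 + (19)·132
9 = 4 × 2 + 1  ⟹  1 = (59)·179 + (-80)·132
So (-80)·132 ≡ 1 (mod 179), i.e. 132^(-1) ≡ -80 ≡ 99 (mod 179).
Check: 132 × 99 = 13068 ≡ 1 (mod 179)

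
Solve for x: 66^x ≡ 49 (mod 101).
46

Baby-step giant-step with step n = ⌈√101⌉ = 11.
Baby steps 66^j mod 101 (j:value) for j=0..10: 0:1, 1:66, 2:13, 3:50, 4:68, 5:44, 6:76, 7:67, 8:79, 9:63, 10:17.
Giant-step multiplier: 66^(-11) ≡ 66^(100-11) = 66^89 ≡ 46 (mod 101).
Giant steps γ_i = 49·46^i mod 101: γ_0=49, γ_1=32, γ_2=58, γ_3=42, γ_4=13 (in table at j=2).
x = i·n + j = 4·11 + 2 = 46.
Check: 66^46 ≡ 49 (mod 101).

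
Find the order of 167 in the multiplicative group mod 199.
198

199 is prime, so ord(167) divides φ(199) = 198.
Divisors of 198: 1, 2, 3, 6, 9, 11, 18, 22, 33, 66, 99, 198.
Repeated squaring: 167^1 ≡ 167, 167^2 ≡ 29, 167^4 ≡ 45, 167^8 ≡ 35, 167^16 ≡ 31, 167^32 ≡ 165, 167^64 ≡ 161, 167^128 ≡ 51 (mod 199).
Test 167^d mod 199 for each divisor d in increasing order:
167^1 ≡ 167
167^2 ≡ 29
167^3 = 167^2·167^1 ≡ 67
167^6 = 167^4·167^2 ≡ 111
167^9 = 167^8·167^1 ≡ 74
167^11 = 167^8·167^2·167^1 ≡ 156
167^18 = 167^16·167^2 ≡ 103
167^22 = 167^16·167^4·167^2 ≡ 58
167^33 = 167^32·167^1 ≡ 93
167^66 = 167^64·167^2 ≡ 92
167^99 = 167^64·167^32·167^2·167^1 ≡ 198
167^198 = 167^128·167^64·167^4·167^2 ≡ 1  ← first divisor giving 1
The order is 198.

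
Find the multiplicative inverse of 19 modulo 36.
19

gcd(19, 36) = 1, so the inverse exists.
Extended Euclidean algorithm on (36, 19):
36 = 1 × 19 + 17  ⟹  17 = (1)·36 + (-1)·19
19 = 1 × 17 + 2  ⟹  2 = (-1)·36 + (2)·19
17 = 8 × 2 + 1  ⟹  1 = (9)·36 + (-17)·19
So (-17)·19 ≡ 1 (mod 36), i.e. 19^(-1) ≡ -17 ≡ 19 (mod 36).
Check: 19 × 19 = 361 ≡ 1 (mod 36)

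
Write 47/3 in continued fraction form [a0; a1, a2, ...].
[15; 1, 2]

Euclidean algorithm steps:
47 = 15 × 3 + 2
3 = 1 × 2 + 1
2 = 2 × 1 + 0
Continued fraction: [15; 1, 2]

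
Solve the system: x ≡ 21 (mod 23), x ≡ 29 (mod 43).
803

Using Chinese Remainder Theorem:
M = 23 × 43 = 989
M1 = 43, M2 = 23
y1 = 43^(-1) mod 23 = 15
y2 = 23^(-1) mod 43 = 15
x = (21×43×15 + 29×23×15) mod 989 = 803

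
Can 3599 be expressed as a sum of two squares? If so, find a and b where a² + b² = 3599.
Not possible

Factorization: 3599 = 59 × 61
By Fermat: n is sum of two squares iff every prime p ≡ 3 (mod 4) appears to even power.
Prime(s) ≡ 3 (mod 4) with odd exponent: [(59, 1)]
Therefore 3599 cannot be expressed as a² + b².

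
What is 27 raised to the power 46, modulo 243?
0

Repeated squaring. Binary of 46 = 101110.
27^1 ≡ 27 (mod 243); 27^2 ≡ 0 (mod 243); 27^4 ≡ 0 (mod 243); 27^8 ≡ 0 (mod 243); 27^16 ≡ 0 (mod 243); 27^32 ≡ 0 (mod 243)
27^46 = 27^2 × 27^4 × 27^8 × 27^32 ≡ 0 (mod 243)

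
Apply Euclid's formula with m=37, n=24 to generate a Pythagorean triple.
(793, 1776, 1945)

Euclid's formula: a = m² - n², b = 2mn, c = m² + n²
m = 37, n = 24
a = 37² - 24² = 1369 - 576 = 793
b = 2 × 37 × 24 = 1776
c = 37² + 24² = 1369 + 576 = 1945
Verification: 793² + 1776² = 628849 + 3154176 = 3783025 = 1945² ✓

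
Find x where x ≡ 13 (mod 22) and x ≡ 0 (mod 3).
57

Using Chinese Remainder Theorem:
M = 22 × 3 = 66
M1 = 3, M2 = 22
y1 = 3^(-1) mod 22 = 15
y2 = 22^(-1) mod 3 = 1
x = (13×3×15 + 0×22×1) mod 66 = 57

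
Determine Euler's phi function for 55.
40

55 = 5 × 11
φ(n) = n × ∏(1 - 1/p) for each prime p dividing n
φ(55) = 55 × (1 - 1/5) × (1 - 1/11) = 40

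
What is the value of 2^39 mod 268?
204

Repeated squaring. Binary of 39 = 100111.
2^1 ≡ 2 (mod 268); 2^2 ≡ 4 (mod 268); 2^4 ≡ 16 (mod 268); 2^8 ≡ 256 (mod 268); 2^16 ≡ 144 (mod 268); 2^32 ≡ 100 (mod 268)
2^39 = 2^1 × 2^2 × 2^4 × 2^32 ≡ 204 (mod 268)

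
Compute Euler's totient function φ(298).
148

298 = 2 × 149
φ(n) = n × ∏(1 - 1/p) for each prime p dividing n
φ(298) = 298 × (1 - 1/2) × (1 - 1/149) = 148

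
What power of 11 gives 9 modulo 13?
8

Baby-step giant-step with step n = ⌈√13⌉ = 4.
Baby steps 11^j mod 13 (j:value) for j=0..3: 0:1, 1:11, 2:4, 3:5.
Giant-step multiplier: 11^(-4) ≡ 11^(12-4) = 11^8 ≡ 9 (mod 13).
Giant steps γ_i = 9·9^i mod 13: γ_0=9, γ_1=3, γ_2=1 (in table at j=0).
x = i·n + j = 2·4 + 0 = 8.
Check: 11^8 ≡ 9 (mod 13).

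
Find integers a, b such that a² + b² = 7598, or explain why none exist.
Not possible

Factorization: 7598 = 2 × 29 × 131
By Fermat: n is sum of two squares iff every prime p ≡ 3 (mod 4) appears to even power.
Prime(s) ≡ 3 (mod 4) with odd exponent: [(131, 1)]
Therefore 7598 cannot be expressed as a² + b².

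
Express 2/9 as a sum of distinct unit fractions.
1/5 + 1/45

Greedy algorithm:
2/9: ceiling(9/2) = 5, use 1/5
1/45: ceiling(45/1) = 45, use 1/45
Result: 2/9 = 1/5 + 1/45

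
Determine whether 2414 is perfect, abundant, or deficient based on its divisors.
deficient

Proper divisors of 2414: sum = 1 + 2 + 17 + 34 + 71 + 142 + 1207 = 1474
Since 1474 < 2414, 2414 is deficient.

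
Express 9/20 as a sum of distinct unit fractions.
1/3 + 1/9 + 1/180

Greedy algorithm:
9/20: ceiling(20/9) = 3, use 1/3
7/60: ceiling(60/7) = 9, use 1/9
1/180: ceiling(180/1) = 180, use 1/180
Result: 9/20 = 1/3 + 1/9 + 1/180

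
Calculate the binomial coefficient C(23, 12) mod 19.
0

Using Lucas' theorem:
Write n=23 and k=12 in base 19:
n in base 19: [1, 4]
k in base 19: [0, 12]
C(23,12) mod 19 = ∏ C(n_i, k_i) mod 19
Digit binomials (mod 19): C(1,0) = 1; C(4,12) = 0 (k_i > n_i)
Product: 1 × 0 = 0 ≡ 0 (mod 19)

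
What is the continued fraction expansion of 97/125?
[0; 1, 3, 2, 6, 2]

Euclidean algorithm steps:
97 = 0 × 125 + 97
125 = 1 × 97 + 28
97 = 3 × 28 + 13
28 = 2 × 13 + 2
13 = 6 × 2 + 1
2 = 2 × 1 + 0
Continued fraction: [0; 1, 3, 2, 6, 2]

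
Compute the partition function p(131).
5964539504

p(n) counts ways to write n as a sum of positive integers (order ignored).
Euler's pentagonal recurrence: p(k) = p(k-1) + p(k-2) - p(k-5) - p(k-7) + p(k-12) + p(k-15) - ... (offsets j(3j∓1)/2, signs ++--, p(0)=1, p(<0)=0).
DP table for k = 0..130: p(0)=1, p(1)=1, p(2)=2, p(3)=3, p(4)=5, p(5)=7, p(6)=11, p(7)=15, p(8)=22, p(9)=30, p(10)=42, p(11)=56, p(12)=77, p(13)=101, p(14)=135, p(15)=176, p(16)=231, p(17)=297, p(18)=385, p(19)=490, p(20)=627, p(21)=792, p(22)=1002, p(23)=1255, p(24)=1575, p(25)=1958, p(26)=2436, p(27)=3010, p(28)=3718, p(29)=4565, p(30)=5604, p(31)=6842, p(32)=8349, p(33)=10143, p(34)=12310, p(35)=14883, p(36)=17977, p(37)=21637, p(38)=26015, p(39)=31185, p(40)=37338, p(41)=44583, p(42)=53174, p(43)=63261, p(44)=75175, p(45)=89134, p(46)=105558, p(47)=124754, p(48)=147273, p(49)=173525, p(50)=204226, p(51)=239943, p(52)=281589, p(53)=329931, p(54)=386155, p(55)=451276, p(56)=526823, p(57)=614154, p(58)=715220, p(59)=831820, p(60)=966467, p(61)=1121505, p(62)=1300156, p(63)=1505499, p(64)=1741630, p(65)=2012558, p(66)=2323520, p(67)=2679689, p(68)=3087735, p(69)=3554345, p(70)=4087968, p(71)=4697205, p(72)=5392783, p(73)=6185689, p(74)=7089500, p(75)=8118264, p(76)=9289091, p(77)=10619863, p(78)=12132164, p(79)=13848650, p(80)=15796476, p(81)=18004327, p(82)=20506255, p(83)=23338469, p(84)=26543660, p(85)=30167357, p(86)=34262962, p(87)=38887673, p(88)=44108109, p(89)=49995925, p(90)=56634173, p(91)=64112359, p(92)=72533807, p(93)=82010177, p(94)=92669720, p(95)=104651419, p(96)=118114304, p(97)=133230930, p(98)=150198136, p(99)=169229875, p(100)=190569292, p(101)=214481126, p(102)=241265379, p(103)=271248950, p(104)=304801365, p(105)=342325709, p(106)=384276336, p(107)=431149389, p(108)=483502844, p(109)=541946240, p(110)=607163746, p(111)=679903203, p(112)=761002156, p(113)=851376628, p(114)=952050665, p(115)=1064144451, p(116)=1188908248, p(117)=1327710076, p(118)=1482074143, p(119)=1653668665, p(120)=1844349560, p(121)=2056148051, p(122)=2291320912, p(123)=2552338241, p(124)=2841940500, p(125)=3163127352, p(126)=3519222692, p(127)=3913864295, p(128)=4351078600, p(129)=4835271870, p(130)=5371315400.
Final step: p(131) = p(130) + p(129) - p(126) - p(124) + p(119) + p(116) - p(109) - p(105) + p(96) + p(91) - p(80) - p(74) + p(61) + p(54) - p(39) - p(31) + p(14) + p(5)
= 5371315400 + 4835271870 - 3519222692 - 2841940500 + 1653668665 + 1188908248 - 541946240 - 342325709 + 118114304 + 64112359 - 15796476 - 7089500 + 1121505 + 386155 - 31185 - 6842 + 135 + 7
= 5964539504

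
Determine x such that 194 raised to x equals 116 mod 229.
205

Baby-step giant-step with step n = ⌈√229⌉ = 16.
Baby steps 194^j mod 229 (j:value) for j=0..15: 0:1, 1:194, 2:80, 3:177, 4:217, 5:191, 6:185, 7:166, 8:144, 9:227, 10:70, 11:69, 12:104, 13:24, 14:76, 15:88.
Giant-step multiplier: 194^(-16) ≡ 194^(228-16) = 194^212 ≡ 20 (mod 229).
Giant steps γ_i = 116·20^i mod 229: γ_0=116, γ_1=30, γ_2=142, γ_3=92, γ_4=8, γ_5=160, γ_6=223, γ_7=109, γ_8=119, γ_9=90, γ_10=197, γ_11=47, γ_12=24 (in table at j=13).
x = i·n + j = 12·16 + 13 = 205.
Check: 194^205 ≡ 116 (mod 229).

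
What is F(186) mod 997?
718

Matrix identity: Q^n = [[F_(n+1), F_n], [F_n, F_(n-1)]] with Q = [[1,1],[1,0]].
n = 186 = 10111010₂. Square-and-multiply, entries mod 997:
Q^1 = [[1,1],[1,0]]
Q^2 = (Q^1)² = [[2,1],[1,1]]
Q^5 = (Q^2)²·Q = [[8,5],[5,3]]
Q^11 = (Q^5)²·Q = [[144,89],[89,55]]
Q^23 = (Q^11)²·Q = [[506,741],[741,762]]
Q^46 = (Q^23)² = [[538,414],[414,124]]
Q^93 = (Q^46)²·Q = [[119,226],[226,890]]
Q^186 = (Q^93)² = [[432,718],[718,711]]
F_186 mod 997 = Q^186[0][1] = 718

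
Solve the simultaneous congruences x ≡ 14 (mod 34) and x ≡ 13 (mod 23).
82

Using Chinese Remainder Theorem:
M = 34 × 23 = 782
M1 = 23, M2 = 34
y1 = 23^(-1) mod 34 = 3
y2 = 34^(-1) mod 23 = 21
x = (14×23×3 + 13×34×21) mod 782 = 82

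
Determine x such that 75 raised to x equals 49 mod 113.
96

Baby-step giant-step with step n = ⌈√113⌉ = 11.
Baby steps 75^j mod 113 (j:value) for j=0..10: 0:1, 1:75, 2:88, 3:46, 4:60, 5:93, 6:82, 7:48, 8:97, 9:43, 10:61.
Giant-step multiplier: 75^(-11) ≡ 75^(112-11) = 75^101 ≡ 37 (mod 113).
Giant steps γ_i = 49·37^i mod 113: γ_0=49, γ_1=5, γ_2=72, γ_3=65, γ_4=32, γ_5=54, γ_6=77, γ_7=24, γ_8=97 (in table at j=8).
x = i·n + j = 8·11 + 8 = 96.
Check: 75^96 ≡ 49 (mod 113).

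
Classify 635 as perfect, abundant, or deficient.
deficient

Proper divisors of 635: sum = 1 + 5 + 127 = 133
Since 133 < 635, 635 is deficient.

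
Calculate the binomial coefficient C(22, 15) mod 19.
0

Using Lucas' theorem:
Write n=22 and k=15 in base 19:
n in base 19: [1, 3]
k in base 19: [0, 15]
C(22,15) mod 19 = ∏ C(n_i, k_i) mod 19
Digit binomials (mod 19): C(1,0) = 1; C(3,15) = 0 (k_i > n_i)
Product: 1 × 0 = 0 ≡ 0 (mod 19)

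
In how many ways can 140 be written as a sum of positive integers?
15065878135

p(n) counts ways to write n as a sum of positive integers (order ignored).
Euler's pentagonal recurrence: p(k) = p(k-1) + p(k-2) - p(k-5) - p(k-7) + p(k-12) + p(k-15) - ... (offsets j(3j∓1)/2, signs ++--, p(0)=1, p(<0)=0).
DP table for k = 0..139: p(0)=1, p(1)=1, p(2)=2, p(3)=3, p(4)=5, p(5)=7, p(6)=11, p(7)=15, p(8)=22, p(9)=30, p(10)=42, p(11)=56, p(12)=77, p(13)=101, p(14)=135, p(15)=176, p(16)=231, p(17)=297, p(18)=385, p(19)=490, p(20)=627, p(21)=792, p(22)=1002, p(23)=1255, p(24)=1575, p(25)=1958, p(26)=2436, p(27)=3010, p(28)=3718, p(29)=4565, p(30)=5604, p(31)=6842, p(32)=8349, p(33)=10143, p(34)=12310, p(35)=14883, p(36)=17977, p(37)=21637, p(38)=26015, p(39)=31185, p(40)=37338, p(41)=44583, p(42)=53174, p(43)=63261, p(44)=75175, p(45)=89134, p(46)=105558, p(47)=124754, p(48)=147273, p(49)=173525, p(50)=204226, p(51)=239943, p(52)=281589, p(53)=329931, p(54)=386155, p(55)=451276, p(56)=526823, p(57)=614154, p(58)=715220, p(59)=831820, p(60)=966467, p(61)=1121505, p(62)=1300156, p(63)=1505499, p(64)=1741630, p(65)=2012558, p(66)=2323520, p(67)=2679689, p(68)=3087735, p(69)=3554345, p(70)=4087968, p(71)=4697205, p(72)=5392783, p(73)=6185689, p(74)=7089500, p(75)=8118264, p(76)=9289091, p(77)=10619863, p(78)=12132164, p(79)=13848650, p(80)=15796476, p(81)=18004327, p(82)=20506255, p(83)=23338469, p(84)=26543660, p(85)=30167357, p(86)=34262962, p(87)=38887673, p(88)=44108109, p(89)=49995925, p(90)=56634173, p(91)=64112359, p(92)=72533807, p(93)=82010177, p(94)=92669720, p(95)=104651419, p(96)=118114304, p(97)=133230930, p(98)=150198136, p(99)=169229875, p(100)=190569292, p(101)=214481126, p(102)=241265379, p(103)=271248950, p(104)=304801365, p(105)=342325709, p(106)=384276336, p(107)=431149389, p(108)=483502844, p(109)=541946240, p(110)=607163746, p(111)=679903203, p(112)=761002156, p(113)=851376628, p(114)=952050665, p(115)=1064144451, p(116)=1188908248, p(117)=1327710076, p(118)=1482074143, p(119)=1653668665, p(120)=1844349560, p(121)=2056148051, p(122)=2291320912, p(123)=2552338241, p(124)=2841940500, p(125)=3163127352, p(126)=3519222692, p(127)=3913864295, p(128)=4351078600, p(129)=4835271870, p(130)=5371315400, p(131)=5964539504, p(132)=6620830889, p(133)=7346629512, p(134)=8149040695, p(135)=9035836076, p(136)=10015581680, p(137)=11097645016, p(138)=12292341831, p(139)=13610949895.
Final step: p(140) = p(139) + p(138) - p(135) - p(133) + p(128) + p(125) - p(118) - p(114) + p(105) + p(100) - p(89) - p(83) + p(70) + p(63) - p(48) - p(40) + p(23) + p(14)
= 13610949895 + 12292341831 - 9035836076 - 7346629512 + 4351078600 + 3163127352 - 1482074143 - 952050665 + 342325709 + 190569292 - 49995925 - 23338469 + 4087968 + 1505499 - 147273 - 37338 + 1255 + 135
= 15065878135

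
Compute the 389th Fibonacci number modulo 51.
47

Matrix identity: Q^n = [[F_(n+1), F_n], [F_n, F_(n-1)]] with Q = [[1,1],[1,0]].
n = 389 = 110000101₂. Square-and-multiply, entries mod 51:
Q^1 = [[1,1],[1,0]]
Q^3 = (Q^1)²·Q = [[3,2],[2,1]]
Q^6 = (Q^3)² = [[13,8],[8,5]]
Q^12 = (Q^6)² = [[29,42],[42,38]]
Q^24 = (Q^12)² = [[4,9],[9,46]]
Q^48 = (Q^24)² = [[46,42],[42,4]]
Q^97 = (Q^48)²·Q = [[13,4],[4,9]]
Q^194 = (Q^97)² = [[32,37],[37,46]]
Q^389 = (Q^194)²·Q = [[26,47],[47,30]]
F_389 mod 51 = Q^389[0][1] = 47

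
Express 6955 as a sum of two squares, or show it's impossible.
Not possible

Factorization: 6955 = 5 × 13 × 107
By Fermat: n is sum of two squares iff every prime p ≡ 3 (mod 4) appears to even power.
Prime(s) ≡ 3 (mod 4) with odd exponent: [(107, 1)]
Therefore 6955 cannot be expressed as a² + b².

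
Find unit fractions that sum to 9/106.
1/12 + 1/636

Greedy algorithm:
9/106: ceiling(106/9) = 12, use 1/12
1/636: ceiling(636/1) = 636, use 1/636
Result: 9/106 = 1/12 + 1/636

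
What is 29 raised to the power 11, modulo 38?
33

Repeated squaring. Binary of 11 = 1011.
29^1 ≡ 29 (mod 38); 29^2 ≡ 5 (mod 38); 29^4 ≡ 25 (mod 38); 29^8 ≡ 17 (mod 38)
29^11 = 29^1 × 29^2 × 29^8 ≡ 33 (mod 38)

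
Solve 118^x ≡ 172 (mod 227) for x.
178

Baby-step giant-step with step n = ⌈√227⌉ = 16.
Baby steps 118^j mod 227 (j:value) for j=0..15: 0:1, 1:118, 2:77, 3:6, 4:27, 5:8, 6:36, 7:162, 8:48, 9:216, 10:64, 11:61, 12:161, 13:157, 14:139, 15:58.
Giant-step multiplier: 118^(-16) ≡ 118^(226-16) = 118^210 ≡ 207 (mod 227).
Giant steps γ_i = 172·207^i mod 227: γ_0=172, γ_1=192, γ_2=19, γ_3=74, γ_4=109, γ_5=90, γ_6=16, γ_7=134, γ_8=44, γ_9=28, γ_10=121, γ_11=77 (in table at j=2).
x = i·n + j = 11·16 + 2 = 178.
Check: 118^178 ≡ 172 (mod 227).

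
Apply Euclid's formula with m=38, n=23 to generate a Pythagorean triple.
(915, 1748, 1973)

Euclid's formula: a = m² - n², b = 2mn, c = m² + n²
m = 38, n = 23
a = 38² - 23² = 1444 - 529 = 915
b = 2 × 38 × 23 = 1748
c = 38² + 23² = 1444 + 529 = 1973
Verification: 915² + 1748² = 837225 + 3055504 = 3892729 = 1973² ✓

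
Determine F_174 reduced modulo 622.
364

Matrix identity: Q^n = [[F_(n+1), F_n], [F_n, F_(n-1)]] with Q = [[1,1],[1,0]].
n = 174 = 10101110₂. Square-and-multiply, entries mod 622:
Q^1 = [[1,1],[1,0]]
Q^2 = (Q^1)² = [[2,1],[1,1]]
Q^5 = (Q^2)²·Q = [[8,5],[5,3]]
Q^10 = (Q^5)² = [[89,55],[55,34]]
Q^21 = (Q^10)²·Q = [[295,372],[372,545]]
Q^43 = (Q^21)²·Q = [[481,245],[245,236]]
Q^87 = (Q^43)²·Q = [[551,290],[290,261]]
Q^174 = (Q^87)² = [[195,364],[364,453]]
F_174 mod 622 = Q^174[0][1] = 364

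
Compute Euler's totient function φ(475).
360

475 = 5^2 × 19
φ(n) = n × ∏(1 - 1/p) for each prime p dividing n
φ(475) = 475 × (1 - 1/5) × (1 - 1/19) = 360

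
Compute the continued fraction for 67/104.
[0; 1, 1, 1, 4, 3, 2]

Euclidean algorithm steps:
67 = 0 × 104 + 67
104 = 1 × 67 + 37
67 = 1 × 37 + 30
37 = 1 × 30 + 7
30 = 4 × 7 + 2
7 = 3 × 2 + 1
2 = 2 × 1 + 0
Continued fraction: [0; 1, 1, 1, 4, 3, 2]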